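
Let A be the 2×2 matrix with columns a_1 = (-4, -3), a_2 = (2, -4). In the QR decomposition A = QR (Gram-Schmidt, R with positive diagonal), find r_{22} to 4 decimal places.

e_1 = a_1/‖a_1‖ = (-4, -3)/5.0000 = (-0.8000, -0.6000).
r_{12} = e_1·a_2 = 0.8000.
u_2 = a_2 − 0.8000·e_1 = (2.6400, -3.5200).
r_{22} = ‖u_2‖ = 4.4000.

r_{22} = 4.4000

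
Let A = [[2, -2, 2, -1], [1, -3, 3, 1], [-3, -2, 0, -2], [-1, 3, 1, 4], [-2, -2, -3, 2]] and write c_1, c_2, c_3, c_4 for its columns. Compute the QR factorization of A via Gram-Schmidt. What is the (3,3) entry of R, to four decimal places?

r_{33} = 3.8585

e_1 = c_1/‖c_1‖ = (2, 1, -3, -1, -2)/4.3589 = (0.4588, 0.2294, -0.6882, -0.2294, -0.4588).
r_{12} = e_1·c_2 = 0.0000.
u_2 = c_2 + 0.0000·e_1 = (-2.0000, -3.0000, -2.0000, 3.0000, -2.0000).
‖u_2‖ = 5.4772, so e_2 = (-0.3651, -0.5477, -0.3651, 0.5477, -0.3651).
r_{13} = e_1·c_3 = 2.7530; r_{23} = e_2·c_3 = -0.7303.
u_3 = c_3 − 2.7530·e_1 + 0.7303·e_2 = (0.4702, 1.9684, 1.6281, 2.0316, -2.0035).
r_{33} = ‖u_3‖ = 3.8585.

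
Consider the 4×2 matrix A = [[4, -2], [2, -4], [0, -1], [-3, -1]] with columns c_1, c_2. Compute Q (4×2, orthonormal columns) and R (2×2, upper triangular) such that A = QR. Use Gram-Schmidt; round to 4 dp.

Q = [[0.7428, -0.0514], [0.3714, -0.7717], [0.0000, -0.2487], [-0.5571, -0.5831]], R = [[5.3852, -2.4140], [0.0000, 4.0215]]

c_1 = (4, 2, 0, -3); ‖c_1‖ = 5.3852, so q_1 = (0.7428, 0.3714, 0.0000, -0.5571).
q_1·c_2 = 0.7428·(-2) + 0.3714·(-4) + 0.0000·(-1) + (-0.5571)·(-1) = -2.4140.
u_2 = c_2 + 2.4140·q_1 = (-0.2069, -3.1034, -1.0000, -2.3448).
‖u_2‖ = 4.0215, so q_2 = (-0.0514, -0.7717, -0.2487, -0.5831).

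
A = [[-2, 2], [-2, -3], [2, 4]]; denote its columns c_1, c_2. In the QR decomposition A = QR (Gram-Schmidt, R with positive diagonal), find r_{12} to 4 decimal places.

r_{12} = 2.8868

e_1 = c_1/‖c_1‖ = (-2, -2, 2)/3.4641 = (-0.5774, -0.5774, 0.5774).
r_{12} = e_1·c_2 = 2.8868.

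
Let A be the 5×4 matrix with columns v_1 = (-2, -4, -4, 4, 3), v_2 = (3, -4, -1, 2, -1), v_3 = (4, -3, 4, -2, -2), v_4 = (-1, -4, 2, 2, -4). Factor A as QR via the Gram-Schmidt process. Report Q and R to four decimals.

q_1 = v_1/‖v_1‖ = (-2, -4, -4, 4, 3)/7.8102 = (-0.2561, -0.5121, -0.5121, 0.5121, 0.3841).
r_{12} = q_1·v_2 = 2.4327.
u_2 = v_2 − 2.4327·q_1 = (3.6230, -2.7541, 0.2459, 0.7541, -1.9344).
‖u_2‖ = 5.0082, so q_2 = (0.7234, -0.5499, 0.0491, 0.1506, -0.3863).
r_{13} = q_1·v_3 = -3.3290; r_{23} = q_2·v_3 = 5.2111.
u_3 = v_3 + 3.3290·q_1 − 5.2111·q_2 = (-0.6222, -1.8392, 2.0392, -1.0797, 1.2915).
‖u_3‖ = 3.2806, so q_3 = (-0.1897, -0.5606, 0.6216, -0.3291, 0.3937).
r_{14} = q_1·v_4 = 0.7682; r_{24} = q_2·v_4 = 3.4206; r_{34} = q_3·v_4 = 1.4424.
u_4 = v_4 − 0.7682·q_1 − 3.4206·q_2 − 1.4424·q_3 = (-3.0042, -0.9168, 1.3289, 1.5663, -3.5417).
‖u_4‖ = 5.1603, so q_4 = (-0.5822, -0.1777, 0.2575, 0.3035, -0.6863).

Q = [[-0.2561, 0.7234, -0.1897, -0.5822], [-0.5121, -0.5499, -0.5606, -0.1777], [-0.5121, 0.0491, 0.6216, 0.2575], [0.5121, 0.1506, -0.3291, 0.3035], [0.3841, -0.3863, 0.3937, -0.6863]], R = [[7.8102, 2.4327, -3.3290, 0.7682], [0.0000, 5.0082, 5.2111, 3.4206], [0.0000, 0.0000, 3.2806, 1.4424], [0.0000, 0.0000, 0.0000, 5.1603]]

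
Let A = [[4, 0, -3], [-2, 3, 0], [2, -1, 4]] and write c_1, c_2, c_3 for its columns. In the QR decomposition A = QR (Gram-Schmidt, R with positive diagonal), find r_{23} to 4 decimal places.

c_1 = (4, -2, 2); ‖c_1‖ = 4.8990, so e_1 = (0.8165, -0.4082, 0.4082).
e_1·c_2 = 0.8165·0 + (-0.4082)·3 + 0.4082·(-1) = -1.6330.
u_2 = c_2 + 1.6330·e_1 = (1.3333, 2.3333, -0.3333).
‖u_2‖ = 2.7080, so e_2 = (0.4924, 0.8616, -0.1231).
r_{23} = e_2·c_3 = -1.9695.

r_{23} = -1.9695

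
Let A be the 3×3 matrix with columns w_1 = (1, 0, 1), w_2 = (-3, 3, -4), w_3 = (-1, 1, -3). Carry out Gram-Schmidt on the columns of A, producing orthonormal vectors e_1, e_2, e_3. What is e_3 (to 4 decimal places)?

e_3 = (0.6882, -0.2294, -0.6882)

w_1 = (1, 0, 1); ‖w_1‖ = 1.4142, so e_1 = (0.7071, 0.0000, 0.7071).
e_1·w_2 = 0.7071·(-3) + 0.0000·3 + 0.7071·(-4) = -4.9497.
u_2 = w_2 + 4.9497·e_1 = (0.5000, 3.0000, -0.5000).
‖u_2‖ = 3.0822, so e_2 = (0.1622, 0.9733, -0.1622).
e_1·w_3 = 0.7071·(-1) + 0.0000·1 + 0.7071·(-3) = -2.8284; e_2·w_3 = 0.1622·(-1) + 0.9733·1 + (-0.1622)·(-3) = 1.2978.
u_3 = w_3 + 2.8284·e_1 − 1.2978·e_2 = (0.7895, -0.2632, -0.7895).
‖u_3‖ = 1.1471, so e_3 = (0.6882, -0.2294, -0.6882).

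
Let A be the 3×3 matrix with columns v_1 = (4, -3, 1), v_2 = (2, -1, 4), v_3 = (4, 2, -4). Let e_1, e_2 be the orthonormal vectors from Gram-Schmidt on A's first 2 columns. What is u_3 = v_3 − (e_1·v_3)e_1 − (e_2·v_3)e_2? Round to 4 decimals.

v_1 = (4, -3, 1); ‖v_1‖ = 5.0990, so e_1 = (0.7845, -0.5883, 0.1961).
e_1·v_2 = 0.7845·2 + (-0.5883)·(-1) + 0.1961·4 = 2.9417.
u_2 = v_2 − 2.9417·e_1 = (-0.3077, 0.7308, 3.4231).
‖u_2‖ = 3.5137, so e_2 = (-0.0876, 0.2080, 0.9742).
e_1·v_3 = 0.7845·4 + (-0.5883)·2 + 0.1961·(-4) = 1.1767; e_2·v_3 = (-0.0876)·4 + 0.2080·2 + 0.9742·(-4) = -3.8311.
u_3 = v_3 − 1.1767·e_1 + 3.8311·e_2 = (2.7414, 3.4891, -0.4984).

u_3 = (2.7414, 3.4891, -0.4984)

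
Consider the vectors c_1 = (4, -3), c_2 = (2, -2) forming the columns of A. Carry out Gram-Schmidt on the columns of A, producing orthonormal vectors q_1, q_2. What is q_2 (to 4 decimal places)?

c_1 = (4, -3); ‖c_1‖ = 5.0000, so q_1 = (0.8000, -0.6000).
q_1·c_2 = 0.8000·2 + (-0.6000)·(-2) = 2.8000.
u_2 = c_2 − 2.8000·q_1 = (-0.2400, -0.3200).
‖u_2‖ = 0.4000, so q_2 = (-0.6000, -0.8000).

q_2 = (-0.6000, -0.8000)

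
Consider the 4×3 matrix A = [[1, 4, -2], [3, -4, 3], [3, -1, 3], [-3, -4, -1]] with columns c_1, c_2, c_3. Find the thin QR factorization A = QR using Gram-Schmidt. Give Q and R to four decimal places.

e_1 = c_1/‖c_1‖ = (1, 3, 3, -3)/5.2915 = (0.1890, 0.5669, 0.5669, -0.5669).
r_{12} = e_1·c_2 = 0.1890.
u_2 = c_2 − 0.1890·e_1 = (3.9643, -4.1071, -1.1071, -3.8929).
‖u_2‖ = 6.9974, so e_2 = (0.5665, -0.5869, -0.1582, -0.5563).
r_{13} = e_1·c_3 = 3.5907; r_{23} = e_2·c_3 = -2.8122.
u_3 = c_3 − 3.5907·e_1 + 2.8122·e_2 = (-1.0853, -0.6864, 0.5193, -0.5288).
‖u_3‖ = 1.4827, so e_3 = (-0.7320, -0.4629, 0.3503, -0.3567).

Q = [[0.1890, 0.5665, -0.7320], [0.5669, -0.5869, -0.4629], [0.5669, -0.1582, 0.3503], [-0.5669, -0.5563, -0.3567]], R = [[5.2915, 0.1890, 3.5907], [0.0000, 6.9974, -2.8122], [0.0000, 0.0000, 1.4827]]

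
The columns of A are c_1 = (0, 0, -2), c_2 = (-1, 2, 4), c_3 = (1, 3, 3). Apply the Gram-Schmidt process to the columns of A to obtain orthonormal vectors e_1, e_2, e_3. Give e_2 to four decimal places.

e_2 = (-0.4472, 0.8944, 0.0000)

c_1 = (0, 0, -2); ‖c_1‖ = 2.0000, so e_1 = (0.0000, 0.0000, -1.0000).
e_1·c_2 = 0.0000·(-1) + 0.0000·2 + (-1.0000)·4 = -4.0000.
u_2 = c_2 + 4.0000·e_1 = (-1.0000, 2.0000, 0.0000).
‖u_2‖ = 2.2361, so e_2 = (-0.4472, 0.8944, 0.0000).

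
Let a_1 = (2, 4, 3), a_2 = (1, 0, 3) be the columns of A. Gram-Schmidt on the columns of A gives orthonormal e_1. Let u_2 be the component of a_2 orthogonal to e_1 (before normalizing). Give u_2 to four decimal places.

a_1 = (2, 4, 3); ‖a_1‖ = 5.3852, so e_1 = (0.3714, 0.7428, 0.5571).
e_1·a_2 = 0.3714·1 + 0.7428·0 + 0.5571·3 = 2.0426.
u_2 = a_2 − 2.0426·e_1 = (0.2414, -1.5172, 1.8621).

u_2 = (0.2414, -1.5172, 1.8621)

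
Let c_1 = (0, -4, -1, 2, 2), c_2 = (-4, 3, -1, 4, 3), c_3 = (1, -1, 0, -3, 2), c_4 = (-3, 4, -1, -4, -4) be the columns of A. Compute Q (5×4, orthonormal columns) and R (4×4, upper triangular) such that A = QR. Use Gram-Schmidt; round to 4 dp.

c_1 = (0, -4, -1, 2, 2); ‖c_1‖ = 5.0000, so q_1 = (0.0000, -0.8000, -0.2000, 0.4000, 0.4000).
q_1·c_2 = 0.0000·(-4) + (-0.8000)·3 + (-0.2000)·(-1) + 0.4000·4 + 0.4000·3 = 0.6000.
u_2 = c_2 − 0.6000·q_1 = (-4.0000, 3.4800, -0.8800, 3.7600, 2.7600).
‖u_2‖ = 7.1162, so q_2 = (-0.5621, 0.4890, -0.1237, 0.5284, 0.3878).
q_1·c_3 = 0.0000·1 + (-0.8000)·(-1) + (-0.2000)·0 + 0.4000·(-3) + 0.4000·2 = 0.4000; q_2·c_3 = (-0.5621)·1 + 0.4890·(-1) + (-0.1237)·0 + 0.5284·(-3) + 0.3878·2 = -1.8605.
u_3 = c_3 − 0.4000·q_1 + 1.8605·q_2 = (-0.0458, 0.2299, -0.1501, -2.1769, 2.5616).
‖u_3‖ = 3.3732, so q_3 = (-0.0136, 0.0681, -0.0445, -0.6454, 0.7594).
q_1·c_4 = 0.0000·(-3) + (-0.8000)·4 + (-0.2000)·(-1) + 0.4000·(-4) + 0.4000·(-4) = -6.2000; q_2·c_4 = (-0.5621)·(-3) + 0.4890·4 + (-0.1237)·(-1) + 0.5284·(-4) + 0.3878·(-4) = 0.1012; q_3·c_4 = (-0.0136)·(-3) + 0.0681·4 + (-0.0445)·(-1) + (-0.6454)·(-4) + 0.7594·(-4) = -0.0984.
u_4 = c_4 + 6.2000·q_1 − 0.1012·q_2 + 0.0984·q_3 = (-2.9445, -1.0028, -2.2319, -1.6369, -1.4846).
‖u_4‖ = 4.4204, so q_4 = (-0.6661, -0.2269, -0.5049, -0.3703, -0.3358).

Q = [[0.0000, -0.5621, -0.0136, -0.6661], [-0.8000, 0.4890, 0.0681, -0.2269], [-0.2000, -0.1237, -0.0445, -0.5049], [0.4000, 0.5284, -0.6454, -0.3703], [0.4000, 0.3878, 0.7594, -0.3358]], R = [[5.0000, 0.6000, 0.4000, -6.2000], [0.0000, 7.1162, -1.8605, 0.1012], [0.0000, 0.0000, 3.3732, -0.0984], [0.0000, 0.0000, 0.0000, 4.4204]]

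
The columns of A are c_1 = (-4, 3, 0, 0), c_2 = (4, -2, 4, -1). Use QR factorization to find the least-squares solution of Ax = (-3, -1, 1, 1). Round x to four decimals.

q_1 = c_1/‖c_1‖ = (-4, 3, 0, 0)/5.0000 = (-0.8000, 0.6000, 0.0000, 0.0000).
r_{12} = q_1·c_2 = -4.4000.
u_2 = c_2 + 4.4000·q_1 = (0.4800, 0.6400, 4.0000, -1.0000).
‖u_2‖ = 4.2000, so q_2 = (0.1143, 0.1524, 0.9524, -0.2381).
Qᵀb = (1.8000, 0.2190).
Back-substitute: x_2 = 0.2190/4.2000 = 0.0522.
x_1 = (1.8000 + 4.4000·0.0522)/5.0000 = 0.4059.

x = (0.4059, 0.0522)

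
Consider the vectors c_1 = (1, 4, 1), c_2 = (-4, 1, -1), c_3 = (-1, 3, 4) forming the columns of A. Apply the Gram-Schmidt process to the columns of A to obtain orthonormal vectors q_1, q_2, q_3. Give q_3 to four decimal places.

q_3 = (-0.2782, -0.1669, 0.9459)

c_1 = (1, 4, 1); ‖c_1‖ = 4.2426, so q_1 = (0.2357, 0.9428, 0.2357).
q_1·c_2 = 0.2357·(-4) + 0.9428·1 + 0.2357·(-1) = -0.2357.
u_2 = c_2 + 0.2357·q_1 = (-3.9444, 1.2222, -0.9444).
‖u_2‖ = 4.2361, so q_2 = (-0.9312, 0.2885, -0.2230).
q_1·c_3 = 0.2357·(-1) + 0.9428·3 + 0.2357·4 = 3.5355; q_2·c_3 = (-0.9312)·(-1) + 0.2885·3 + (-0.2230)·4 = 0.9049.
u_3 = c_3 − 3.5355·q_1 − 0.9049·q_2 = (-0.9907, -0.5944, 3.3684).
‖u_3‖ = 3.5611, so q_3 = (-0.2782, -0.1669, 0.9459).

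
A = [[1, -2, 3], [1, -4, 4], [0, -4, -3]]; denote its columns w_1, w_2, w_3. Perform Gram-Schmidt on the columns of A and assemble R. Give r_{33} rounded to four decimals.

r_{33} = 1.6667

w_1 = (1, 1, 0); ‖w_1‖ = 1.4142, so q_1 = (0.7071, 0.7071, 0.0000).
q_1·w_2 = 0.7071·(-2) + 0.7071·(-4) + 0.0000·(-4) = -4.2426.
u_2 = w_2 + 4.2426·q_1 = (1.0000, -1.0000, -4.0000).
‖u_2‖ = 4.2426, so q_2 = (0.2357, -0.2357, -0.9428).
q_1·w_3 = 0.7071·3 + 0.7071·4 + 0.0000·(-3) = 4.9497; q_2·w_3 = 0.2357·3 + (-0.2357)·4 + (-0.9428)·(-3) = 2.5927.
u_3 = w_3 − 4.9497·q_1 − 2.5927·q_2 = (-1.1111, 1.1111, -0.5556).
r_{33} = ‖u_3‖ = 1.6667.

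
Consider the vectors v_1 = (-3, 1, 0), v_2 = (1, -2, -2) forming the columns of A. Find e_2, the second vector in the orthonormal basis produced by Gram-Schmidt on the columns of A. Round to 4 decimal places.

e_2 = (-0.1961, -0.5883, -0.7845)

e_1 = v_1/‖v_1‖ = (-3, 1, 0)/3.1623 = (-0.9487, 0.3162, 0.0000).
r_{12} = e_1·v_2 = -1.5811.
u_2 = v_2 + 1.5811·e_1 = (-0.5000, -1.5000, -2.0000).
‖u_2‖ = 2.5495, so e_2 = (-0.1961, -0.5883, -0.7845).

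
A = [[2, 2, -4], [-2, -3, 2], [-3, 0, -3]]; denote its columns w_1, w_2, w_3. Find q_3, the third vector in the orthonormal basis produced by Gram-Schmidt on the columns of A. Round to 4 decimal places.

q_3 = (-0.8182, -0.5455, -0.1818)

w_1 = (2, -2, -3); ‖w_1‖ = 4.1231, so q_1 = (0.4851, -0.4851, -0.7276).
q_1·w_2 = 0.4851·2 + (-0.4851)·(-3) + (-0.7276)·0 = 2.4254.
u_2 = w_2 − 2.4254·q_1 = (0.8235, -1.8235, 1.7647).
‖u_2‖ = 2.6679, so q_2 = (0.3087, -0.6835, 0.6615).
q_1·w_3 = 0.4851·(-4) + (-0.4851)·2 + (-0.7276)·(-3) = -0.7276; q_2·w_3 = 0.3087·(-4) + (-0.6835)·2 + 0.6615·(-3) = -4.5861.
u_3 = w_3 + 0.7276·q_1 + 4.5861·q_2 = (-2.2314, -1.4876, -0.4959).
‖u_3‖ = 2.7273, so q_3 = (-0.8182, -0.5455, -0.1818).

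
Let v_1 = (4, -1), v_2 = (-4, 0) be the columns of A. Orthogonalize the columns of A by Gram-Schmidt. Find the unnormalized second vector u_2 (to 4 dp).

u_2 = (-0.2353, -0.9412)

q_1 = v_1/‖v_1‖ = (4, -1)/4.1231 = (0.9701, -0.2425).
r_{12} = q_1·v_2 = -3.8806.
u_2 = v_2 + 3.8806·q_1 = (-0.2353, -0.9412).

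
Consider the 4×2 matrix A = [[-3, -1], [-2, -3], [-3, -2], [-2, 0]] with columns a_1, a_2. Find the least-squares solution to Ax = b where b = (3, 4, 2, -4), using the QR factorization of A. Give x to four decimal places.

x = (0.5396, -1.9353)

a_1 = (-3, -2, -3, -2); ‖a_1‖ = 5.0990, so q_1 = (-0.5883, -0.3922, -0.5883, -0.3922).
q_1·a_2 = (-0.5883)·(-1) + (-0.3922)·(-3) + (-0.5883)·(-2) + (-0.3922)·0 = 2.9417.
u_2 = a_2 − 2.9417·q_1 = (0.7308, -1.8462, -0.2692, 1.1538).
‖u_2‖ = 2.3122, so q_2 = (0.3161, -0.7984, -0.1164, 0.4990).
Qᵀb = (-2.9417, -4.4746).
Back-substitute: x_2 = -4.4746/2.3122 = -1.9353.
x_1 = (-2.9417 − 2.9417·(-1.9353))/5.0990 = 0.5396.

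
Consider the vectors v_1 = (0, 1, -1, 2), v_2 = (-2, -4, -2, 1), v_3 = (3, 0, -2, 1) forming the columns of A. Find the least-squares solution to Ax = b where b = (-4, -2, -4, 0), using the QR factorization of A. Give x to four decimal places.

q_1 = v_1/‖v_1‖ = (0, 1, -1, 2)/2.4495 = (0.0000, 0.4082, -0.4082, 0.8165).
r_{12} = q_1·v_2 = 0.0000.
u_2 = v_2 + 0.0000·q_1 = (-2.0000, -4.0000, -2.0000, 1.0000).
‖u_2‖ = 5.0000, so q_2 = (-0.4000, -0.8000, -0.4000, 0.2000).
r_{13} = q_1·v_3 = 1.6330; r_{23} = q_2·v_3 = -0.2000.
u_3 = v_3 − 1.6330·q_1 + 0.2000·q_2 = (2.9200, -0.8267, -1.4133, -0.2933).
‖u_3‖ = 3.3606, so q_3 = (0.8689, -0.2460, -0.4206, -0.0873).
Qᵀb = (0.8165, 4.8000, -1.3014).
Back-substitute: x_3 = -1.3014/3.3606 = -0.3872.
x_2 = (4.8000 + 0.2000·(-0.3872))/5.0000 = 0.9445.
x_1 = (0.8165 + 0.0000·0.9445 − 1.6330·(-0.3872))/2.4495 = 0.5915.

x = (0.5915, 0.9445, -0.3872)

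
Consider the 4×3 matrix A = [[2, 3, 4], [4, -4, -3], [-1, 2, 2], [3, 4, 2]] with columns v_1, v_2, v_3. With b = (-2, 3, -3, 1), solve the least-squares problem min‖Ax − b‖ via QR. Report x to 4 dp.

v_1 = (2, 4, -1, 3); ‖v_1‖ = 5.4772, so e_1 = (0.3651, 0.7303, -0.1826, 0.5477).
e_1·v_2 = 0.3651·3 + 0.7303·(-4) + (-0.1826)·2 + 0.5477·4 = 0.0000.
u_2 = v_2 + 0.0000·e_1 = (3.0000, -4.0000, 2.0000, 4.0000).
‖u_2‖ = 6.7082, so e_2 = (0.4472, -0.5963, 0.2981, 0.5963).
e_1·v_3 = 0.3651·4 + 0.7303·(-3) + (-0.1826)·2 + 0.5477·2 = 0.0000; e_2·v_3 = 0.4472·4 + (-0.5963)·(-3) + 0.2981·2 + 0.5963·2 = 5.3666.
u_3 = v_3 + 0.0000·e_1 − 5.3666·e_2 = (1.6000, 0.2000, 0.4000, -1.2000).
‖u_3‖ = 2.0494, so e_3 = (0.7807, 0.0976, 0.1952, -0.5855).
Qᵀb = (2.5560, -2.9814, -2.4398).
Back-substitute: x_3 = -2.4398/2.0494 = -1.1905.
x_2 = (-2.9814 − 5.3666·(-1.1905))/6.7082 = 0.5079.
x_1 = (2.5560 + 0.0000·0.5079 + 0.0000·(-1.1905))/5.4772 = 0.4667.

x = (0.4667, 0.5079, -1.1905)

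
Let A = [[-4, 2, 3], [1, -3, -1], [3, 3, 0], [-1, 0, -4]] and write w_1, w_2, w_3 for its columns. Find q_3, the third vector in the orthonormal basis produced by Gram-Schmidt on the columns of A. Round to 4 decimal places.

w_1 = (-4, 1, 3, -1); ‖w_1‖ = 5.1962, so q_1 = (-0.7698, 0.1925, 0.5774, -0.1925).
q_1·w_2 = (-0.7698)·2 + 0.1925·(-3) + 0.5774·3 + (-0.1925)·0 = -0.3849.
u_2 = w_2 + 0.3849·q_1 = (1.7037, -2.9259, 3.2222, -0.0741).
‖u_2‖ = 4.6746, so q_2 = (0.3645, -0.6259, 0.6893, -0.0158).
q_1·w_3 = (-0.7698)·3 + 0.1925·(-1) + 0.5774·0 + (-0.1925)·(-4) = -1.7321; q_2·w_3 = 0.3645·3 + (-0.6259)·(-1) + 0.6893·0 + (-0.0158)·(-4) = 1.7827.
u_3 = w_3 + 1.7321·q_1 − 1.7827·q_2 = (1.0169, 0.4492, -0.2288, -4.3051).
‖u_3‖ = 4.4522, so q_3 = (0.2284, 0.1009, -0.0514, -0.9670).

q_3 = (0.2284, 0.1009, -0.0514, -0.9670)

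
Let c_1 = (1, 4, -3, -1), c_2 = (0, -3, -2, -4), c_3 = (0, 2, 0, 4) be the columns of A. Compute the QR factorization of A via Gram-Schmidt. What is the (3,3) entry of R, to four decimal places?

c_1 = (1, 4, -3, -1); ‖c_1‖ = 5.1962, so q_1 = (0.1925, 0.7698, -0.5774, -0.1925).
q_1·c_2 = 0.1925·0 + 0.7698·(-3) + (-0.5774)·(-2) + (-0.1925)·(-4) = -0.3849.
u_2 = c_2 + 0.3849·q_1 = (0.0741, -2.7037, -2.2222, -4.0741).
‖u_2‖ = 5.3714, so q_2 = (0.0138, -0.5034, -0.4137, -0.7585).
q_1·c_3 = 0.1925·0 + 0.7698·2 + (-0.5774)·0 + (-0.1925)·4 = 0.7698; q_2·c_3 = 0.0138·0 + (-0.5034)·2 + (-0.4137)·0 + (-0.7585)·4 = -4.0406.
u_3 = c_3 − 0.7698·q_1 + 4.0406·q_2 = (-0.0924, -0.6264, -1.2272, 1.0834).
r_{33} = ‖u_3‖ = 1.7552.

r_{33} = 1.7552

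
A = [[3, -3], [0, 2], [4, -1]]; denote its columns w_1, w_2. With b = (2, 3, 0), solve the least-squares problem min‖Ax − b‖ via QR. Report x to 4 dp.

x = (0.4641, 0.4309)

e_1 = w_1/‖w_1‖ = (3, 0, 4)/5.0000 = (0.6000, 0.0000, 0.8000).
r_{12} = e_1·w_2 = -2.6000.
u_2 = w_2 + 2.6000·e_1 = (-1.4400, 2.0000, 1.0800).
‖u_2‖ = 2.6907, so e_2 = (-0.5352, 0.7433, 0.4014).
Qᵀb = (1.2000, 1.1595).
Back-substitute: x_2 = 1.1595/2.6907 = 0.4309.
x_1 = (1.2000 + 2.6000·0.4309)/5.0000 = 0.4641.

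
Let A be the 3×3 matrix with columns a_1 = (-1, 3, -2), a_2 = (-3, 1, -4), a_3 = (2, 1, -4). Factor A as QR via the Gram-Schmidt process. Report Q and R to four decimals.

Q = [[-0.2673, -0.5774, 0.7715], [0.8018, -0.5774, -0.1543], [-0.5345, -0.5774, -0.6172]], R = [[3.7417, 3.7417, 2.4054], [0.0000, 3.4641, 0.5774], [0.0000, 0.0000, 3.8576]]

e_1 = a_1/‖a_1‖ = (-1, 3, -2)/3.7417 = (-0.2673, 0.8018, -0.5345).
r_{12} = e_1·a_2 = 3.7417.
u_2 = a_2 − 3.7417·e_1 = (-2.0000, -2.0000, -2.0000).
‖u_2‖ = 3.4641, so e_2 = (-0.5774, -0.5774, -0.5774).
r_{13} = e_1·a_3 = 2.4054; r_{23} = e_2·a_3 = 0.5774.
u_3 = a_3 − 2.4054·e_1 − 0.5774·e_2 = (2.9762, -0.5952, -2.3810).
‖u_3‖ = 3.8576, so e_3 = (0.7715, -0.1543, -0.6172).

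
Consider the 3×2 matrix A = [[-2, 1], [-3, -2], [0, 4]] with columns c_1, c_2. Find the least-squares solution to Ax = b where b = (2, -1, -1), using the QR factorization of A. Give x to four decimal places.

x = (-0.0817, 0.0156)

e_1 = c_1/‖c_1‖ = (-2, -3, 0)/3.6056 = (-0.5547, -0.8321, 0.0000).
r_{12} = e_1·c_2 = 1.1094.
u_2 = c_2 − 1.1094·e_1 = (1.6154, -1.0769, 4.0000).
‖u_2‖ = 4.4463, so e_2 = (0.3633, -0.2422, 0.8996).
Qᵀb = (-0.2774, 0.0692).
Back-substitute: x_2 = 0.0692/4.4463 = 0.0156.
x_1 = (-0.2774 − 1.1094·0.0156)/3.6056 = -0.0817.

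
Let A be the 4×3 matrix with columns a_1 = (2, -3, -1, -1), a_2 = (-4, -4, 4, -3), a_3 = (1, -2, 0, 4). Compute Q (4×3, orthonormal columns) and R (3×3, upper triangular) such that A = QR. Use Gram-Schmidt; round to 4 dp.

Q = [[0.5164, -0.5859, -0.0510], [-0.7746, -0.4527, -0.4017], [-0.2582, 0.5593, 0.2140], [-0.2582, -0.3728, 0.8890]], R = [[3.8730, 0.7746, 1.0328], [0.0000, 7.5100, -1.1718], [0.0000, 0.0000, 4.3082]]

q_1 = a_1/‖a_1‖ = (2, -3, -1, -1)/3.8730 = (0.5164, -0.7746, -0.2582, -0.2582).
r_{12} = q_1·a_2 = 0.7746.
u_2 = a_2 − 0.7746·q_1 = (-4.4000, -3.4000, 4.2000, -2.8000).
‖u_2‖ = 7.5100, so q_2 = (-0.5859, -0.4527, 0.5593, -0.3728).
r_{13} = q_1·a_3 = 1.0328; r_{23} = q_2·a_3 = -1.1718.
u_3 = a_3 − 1.0328·q_1 + 1.1718·q_2 = (-0.2199, -1.7305, 0.9220, 3.8298).
‖u_3‖ = 4.3082, so q_3 = (-0.0510, -0.4017, 0.2140, 0.8890).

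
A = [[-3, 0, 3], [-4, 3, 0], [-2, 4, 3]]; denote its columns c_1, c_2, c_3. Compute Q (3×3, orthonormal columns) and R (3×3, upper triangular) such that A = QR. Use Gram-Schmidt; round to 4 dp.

Q = [[-0.5571, -0.6180, 0.5547], [-0.7428, 0.0721, -0.6656], [-0.3714, 0.7828, 0.4992]], R = [[5.3852, -3.7139, -2.7854], [0.0000, 3.3477, 0.4944], [0.0000, 0.0000, 3.1618]]

c_1 = (-3, -4, -2); ‖c_1‖ = 5.3852, so q_1 = (-0.5571, -0.7428, -0.3714).
q_1·c_2 = (-0.5571)·0 + (-0.7428)·3 + (-0.3714)·4 = -3.7139.
u_2 = c_2 + 3.7139·q_1 = (-2.0690, 0.2414, 2.6207).
‖u_2‖ = 3.3477, so q_2 = (-0.6180, 0.0721, 0.7828).
q_1·c_3 = (-0.5571)·3 + (-0.7428)·0 + (-0.3714)·3 = -2.7854; q_2·c_3 = (-0.6180)·3 + 0.0721·0 + 0.7828·3 = 0.4944.
u_3 = c_3 + 2.7854·q_1 − 0.4944·q_2 = (1.7538, -2.1046, 1.5785).
‖u_3‖ = 3.1618, so q_3 = (0.5547, -0.6656, 0.4992).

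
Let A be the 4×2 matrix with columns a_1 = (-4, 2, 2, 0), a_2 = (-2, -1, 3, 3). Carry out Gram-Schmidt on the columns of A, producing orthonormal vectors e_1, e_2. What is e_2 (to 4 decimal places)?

e_2 = (0.0000, -0.4851, 0.4851, 0.7276)

a_1 = (-4, 2, 2, 0); ‖a_1‖ = 4.8990, so e_1 = (-0.8165, 0.4082, 0.4082, 0.0000).
e_1·a_2 = (-0.8165)·(-2) + 0.4082·(-1) + 0.4082·3 + 0.0000·3 = 2.4495.
u_2 = a_2 − 2.4495·e_1 = (0.0000, -2.0000, 2.0000, 3.0000).
‖u_2‖ = 4.1231, so e_2 = (0.0000, -0.4851, 0.4851, 0.7276).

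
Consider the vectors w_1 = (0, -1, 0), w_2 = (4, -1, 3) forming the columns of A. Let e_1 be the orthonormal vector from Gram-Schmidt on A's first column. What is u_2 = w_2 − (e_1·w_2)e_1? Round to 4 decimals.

u_2 = (4.0000, 0.0000, 3.0000)

w_1 = (0, -1, 0); ‖w_1‖ = 1.0000, so e_1 = (0.0000, -1.0000, 0.0000).
e_1·w_2 = 0.0000·4 + (-1.0000)·(-1) + 0.0000·3 = 1.0000.
u_2 = w_2 − 1.0000·e_1 = (4.0000, 0.0000, 3.0000).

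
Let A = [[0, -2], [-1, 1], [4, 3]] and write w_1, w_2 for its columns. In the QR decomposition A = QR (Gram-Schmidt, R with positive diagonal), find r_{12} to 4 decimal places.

r_{12} = 2.6679

w_1 = (0, -1, 4); ‖w_1‖ = 4.1231, so e_1 = (0.0000, -0.2425, 0.9701).
r_{12} = e_1·w_2 = 2.6679.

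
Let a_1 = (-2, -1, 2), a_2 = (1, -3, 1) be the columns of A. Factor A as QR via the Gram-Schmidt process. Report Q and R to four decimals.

a_1 = (-2, -1, 2); ‖a_1‖ = 3.0000, so q_1 = (-0.6667, -0.3333, 0.6667).
q_1·a_2 = (-0.6667)·1 + (-0.3333)·(-3) + 0.6667·1 = 1.0000.
u_2 = a_2 − 1.0000·q_1 = (1.6667, -2.6667, 0.3333).
‖u_2‖ = 3.1623, so q_2 = (0.5270, -0.8433, 0.1054).

Q = [[-0.6667, 0.5270], [-0.3333, -0.8433], [0.6667, 0.1054]], R = [[3.0000, 1.0000], [0.0000, 3.1623]]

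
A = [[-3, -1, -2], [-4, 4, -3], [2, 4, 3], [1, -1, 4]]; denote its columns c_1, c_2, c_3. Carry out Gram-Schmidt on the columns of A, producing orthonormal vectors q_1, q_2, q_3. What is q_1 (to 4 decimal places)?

q_1 = c_1/‖c_1‖ = (-3, -4, 2, 1)/5.4772 = (-0.5477, -0.7303, 0.3651, 0.1826).

q_1 = (-0.5477, -0.7303, 0.3651, 0.1826)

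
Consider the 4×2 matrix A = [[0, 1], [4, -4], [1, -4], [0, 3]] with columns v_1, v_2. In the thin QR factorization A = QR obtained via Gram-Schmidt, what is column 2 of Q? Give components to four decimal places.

q_1 = v_1/‖v_1‖ = (0, 4, 1, 0)/4.1231 = (0.0000, 0.9701, 0.2425, 0.0000).
r_{12} = q_1·v_2 = -4.8507.
u_2 = v_2 + 4.8507·q_1 = (1.0000, 0.7059, -2.8235, 3.0000).
‖u_2‖ = 4.2977, so q_2 = (0.2327, 0.1642, -0.6570, 0.6980).

q_2 = (0.2327, 0.1642, -0.6570, 0.6980)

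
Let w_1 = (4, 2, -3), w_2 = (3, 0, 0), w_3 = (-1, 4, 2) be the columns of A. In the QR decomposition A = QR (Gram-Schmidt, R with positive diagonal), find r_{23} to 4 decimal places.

r_{23} = -1.0816

w_1 = (4, 2, -3); ‖w_1‖ = 5.3852, so e_1 = (0.7428, 0.3714, -0.5571).
e_1·w_2 = 0.7428·3 + 0.3714·0 + (-0.5571)·0 = 2.2283.
u_2 = w_2 − 2.2283·e_1 = (1.3448, -0.8276, 1.2414).
‖u_2‖ = 2.0086, so e_2 = (0.6695, -0.4120, 0.6180).
r_{23} = e_2·w_3 = -1.0816.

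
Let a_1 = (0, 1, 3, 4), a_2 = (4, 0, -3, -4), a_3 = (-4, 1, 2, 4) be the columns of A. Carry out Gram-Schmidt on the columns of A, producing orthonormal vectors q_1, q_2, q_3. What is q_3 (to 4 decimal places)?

a_1 = (0, 1, 3, 4); ‖a_1‖ = 5.0990, so q_1 = (0.0000, 0.1961, 0.5883, 0.7845).
q_1·a_2 = 0.0000·4 + 0.1961·0 + 0.5883·(-3) + 0.7845·(-4) = -4.9029.
u_2 = a_2 + 4.9029·q_1 = (4.0000, 0.9615, -0.1154, -0.1538).
‖u_2‖ = 4.1184, so q_2 = (0.9712, 0.2335, -0.0280, -0.0374).
q_1·a_3 = 0.0000·(-4) + 0.1961·1 + 0.5883·2 + 0.7845·4 = 4.5107; q_2·a_3 = 0.9712·(-4) + 0.2335·1 + (-0.0280)·2 + (-0.0374)·4 = -3.8570.
u_3 = a_3 − 4.5107·q_1 + 3.8570·q_2 = (-0.2540, 1.0159, -0.7619, 0.3175).
‖u_3‖ = 1.3333, so q_3 = (-0.1905, 0.7619, -0.5714, 0.2381).

q_3 = (-0.1905, 0.7619, -0.5714, 0.2381)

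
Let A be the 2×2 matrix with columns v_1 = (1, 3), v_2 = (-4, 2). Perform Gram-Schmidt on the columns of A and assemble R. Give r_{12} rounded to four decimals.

v_1 = (1, 3); ‖v_1‖ = 3.1623, so q_1 = (0.3162, 0.9487).
r_{12} = q_1·v_2 = 0.6325.

r_{12} = 0.6325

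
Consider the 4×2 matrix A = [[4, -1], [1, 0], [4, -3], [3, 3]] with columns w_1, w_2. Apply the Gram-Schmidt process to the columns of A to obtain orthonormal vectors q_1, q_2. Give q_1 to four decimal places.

w_1 = (4, 1, 4, 3); ‖w_1‖ = 6.4807, so q_1 = (0.6172, 0.1543, 0.6172, 0.4629).

q_1 = (0.6172, 0.1543, 0.6172, 0.4629)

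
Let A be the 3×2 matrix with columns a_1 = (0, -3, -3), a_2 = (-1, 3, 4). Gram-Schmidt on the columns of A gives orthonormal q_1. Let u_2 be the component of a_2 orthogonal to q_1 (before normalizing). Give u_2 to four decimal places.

u_2 = (-1.0000, -0.5000, 0.5000)

q_1 = a_1/‖a_1‖ = (0, -3, -3)/4.2426 = (0.0000, -0.7071, -0.7071).
r_{12} = q_1·a_2 = -4.9497.
u_2 = a_2 + 4.9497·q_1 = (-1.0000, -0.5000, 0.5000).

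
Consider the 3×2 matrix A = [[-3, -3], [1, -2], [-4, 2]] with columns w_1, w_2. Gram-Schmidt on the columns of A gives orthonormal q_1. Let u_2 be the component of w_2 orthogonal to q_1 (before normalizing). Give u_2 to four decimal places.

u_2 = (-3.1154, -1.9615, 1.8462)

q_1 = w_1/‖w_1‖ = (-3, 1, -4)/5.0990 = (-0.5883, 0.1961, -0.7845).
r_{12} = q_1·w_2 = -0.1961.
u_2 = w_2 + 0.1961·q_1 = (-3.1154, -1.9615, 1.8462).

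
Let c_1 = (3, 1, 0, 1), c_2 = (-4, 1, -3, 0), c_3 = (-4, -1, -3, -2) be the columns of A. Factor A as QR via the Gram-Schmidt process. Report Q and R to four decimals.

Q = [[0.9045, -0.2582, 0.3393], [0.3015, 0.5164, -0.4108], [0.0000, -0.7746, -0.5894], [0.3015, 0.2582, -0.6072]], R = [[3.3166, -3.3166, -4.5227], [0.0000, 3.8730, 2.3238], [0.0000, 0.0000, 2.0360]]

c_1 = (3, 1, 0, 1); ‖c_1‖ = 3.3166, so e_1 = (0.9045, 0.3015, 0.0000, 0.3015).
e_1·c_2 = 0.9045·(-4) + 0.3015·1 + 0.0000·(-3) + 0.3015·0 = -3.3166.
u_2 = c_2 + 3.3166·e_1 = (-1.0000, 2.0000, -3.0000, 1.0000).
‖u_2‖ = 3.8730, so e_2 = (-0.2582, 0.5164, -0.7746, 0.2582).
e_1·c_3 = 0.9045·(-4) + 0.3015·(-1) + 0.0000·(-3) + 0.3015·(-2) = -4.5227; e_2·c_3 = (-0.2582)·(-4) + 0.5164·(-1) + (-0.7746)·(-3) + 0.2582·(-2) = 2.3238.
u_3 = c_3 + 4.5227·e_1 − 2.3238·e_2 = (0.6909, -0.8364, -1.2000, -1.2364).
‖u_3‖ = 2.0360, so e_3 = (0.3393, -0.4108, -0.5894, -0.6072).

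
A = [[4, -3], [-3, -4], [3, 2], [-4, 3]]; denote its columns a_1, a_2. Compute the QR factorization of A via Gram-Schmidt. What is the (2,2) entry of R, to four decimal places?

a_1 = (4, -3, 3, -4); ‖a_1‖ = 7.0711, so q_1 = (0.5657, -0.4243, 0.4243, -0.5657).
q_1·a_2 = 0.5657·(-3) + (-0.4243)·(-4) + 0.4243·2 + (-0.5657)·3 = -0.8485.
u_2 = a_2 + 0.8485·q_1 = (-2.5200, -4.3600, 2.3600, 2.5200).
r_{22} = ‖u_2‖ = 6.1057.

r_{22} = 6.1057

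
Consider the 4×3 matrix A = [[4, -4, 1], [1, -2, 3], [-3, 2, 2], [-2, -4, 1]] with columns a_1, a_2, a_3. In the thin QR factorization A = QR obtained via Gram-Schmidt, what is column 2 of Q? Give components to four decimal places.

a_1 = (4, 1, -3, -2); ‖a_1‖ = 5.4772, so e_1 = (0.7303, 0.1826, -0.5477, -0.3651).
e_1·a_2 = 0.7303·(-4) + 0.1826·(-2) + (-0.5477)·2 + (-0.3651)·(-4) = -2.9212.
u_2 = a_2 + 2.9212·e_1 = (-1.8667, -1.4667, 0.4000, -5.0667).
‖u_2‖ = 5.6095, so e_2 = (-0.3328, -0.2615, 0.0713, -0.9032).

e_2 = (-0.3328, -0.2615, 0.0713, -0.9032)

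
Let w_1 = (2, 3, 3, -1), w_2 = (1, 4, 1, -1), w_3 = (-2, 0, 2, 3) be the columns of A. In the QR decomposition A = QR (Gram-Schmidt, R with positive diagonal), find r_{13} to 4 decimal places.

w_1 = (2, 3, 3, -1); ‖w_1‖ = 4.7958, so e_1 = (0.4170, 0.6255, 0.6255, -0.2085).
r_{13} = e_1·w_3 = -0.2085.

r_{13} = -0.2085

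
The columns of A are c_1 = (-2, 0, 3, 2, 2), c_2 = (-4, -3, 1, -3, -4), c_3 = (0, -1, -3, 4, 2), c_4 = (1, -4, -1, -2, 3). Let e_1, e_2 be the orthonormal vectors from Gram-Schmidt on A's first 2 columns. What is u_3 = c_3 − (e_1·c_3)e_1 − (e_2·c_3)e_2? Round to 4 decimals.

c_1 = (-2, 0, 3, 2, 2); ‖c_1‖ = 4.5826, so e_1 = (-0.4364, 0.0000, 0.6547, 0.4364, 0.4364).
e_1·c_2 = (-0.4364)·(-4) + 0.0000·(-3) + 0.6547·1 + 0.4364·(-3) + 0.4364·(-4) = -0.6547.
u_2 = c_2 + 0.6547·e_1 = (-4.2857, -3.0000, 1.4286, -2.7143, -3.7143).
‖u_2‖ = 7.1114, so e_2 = (-0.6027, -0.4219, 0.2009, -0.3817, -0.5223).
e_1·c_3 = (-0.4364)·0 + 0.0000·(-1) + 0.6547·(-3) + 0.4364·4 + 0.4364·2 = 0.6547; e_2·c_3 = (-0.6027)·0 + (-0.4219)·(-1) + 0.2009·(-3) + (-0.3817)·4 + (-0.5223)·2 = -2.7521.
u_3 = c_3 − 0.6547·e_1 + 2.7521·e_2 = (-1.3729, -2.1610, -2.8757, 2.6638, 0.2768).

u_3 = (-1.3729, -2.1610, -2.8757, 2.6638, 0.2768)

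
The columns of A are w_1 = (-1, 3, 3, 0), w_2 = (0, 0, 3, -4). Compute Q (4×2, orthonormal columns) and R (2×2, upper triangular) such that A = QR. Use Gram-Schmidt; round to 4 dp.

Q = [[-0.2294, 0.1040], [0.6882, -0.3121], [0.6882, 0.3467], [0.0000, -0.8784]], R = [[4.3589, 2.0647], [0.0000, 4.5538]]

e_1 = w_1/‖w_1‖ = (-1, 3, 3, 0)/4.3589 = (-0.2294, 0.6882, 0.6882, 0.0000).
r_{12} = e_1·w_2 = 2.0647.
u_2 = w_2 − 2.0647·e_1 = (0.4737, -1.4211, 1.5789, -4.0000).
‖u_2‖ = 4.5538, so e_2 = (0.1040, -0.3121, 0.3467, -0.8784).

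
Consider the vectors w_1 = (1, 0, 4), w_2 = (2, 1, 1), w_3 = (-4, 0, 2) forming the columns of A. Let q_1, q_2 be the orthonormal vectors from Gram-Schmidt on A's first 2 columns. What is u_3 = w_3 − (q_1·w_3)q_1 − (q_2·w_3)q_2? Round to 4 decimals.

w_1 = (1, 0, 4); ‖w_1‖ = 4.1231, so q_1 = (0.2425, 0.0000, 0.9701).
q_1·w_2 = 0.2425·2 + 0.0000·1 + 0.9701·1 = 1.4552.
u_2 = w_2 − 1.4552·q_1 = (1.6471, 1.0000, -0.4118).
‖u_2‖ = 1.9704, so q_2 = (0.8359, 0.5075, -0.2090).
q_1·w_3 = 0.2425·(-4) + 0.0000·0 + 0.9701·2 = 0.9701; q_2·w_3 = 0.8359·(-4) + 0.5075·0 + (-0.2090)·2 = -3.7616.
u_3 = w_3 − 0.9701·q_1 + 3.7616·q_2 = (-1.0909, 1.9091, 0.2727).

u_3 = (-1.0909, 1.9091, 0.2727)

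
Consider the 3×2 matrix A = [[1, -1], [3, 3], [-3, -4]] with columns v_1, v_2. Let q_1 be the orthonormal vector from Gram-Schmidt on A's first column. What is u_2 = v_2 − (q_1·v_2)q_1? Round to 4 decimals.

v_1 = (1, 3, -3); ‖v_1‖ = 4.3589, so q_1 = (0.2294, 0.6882, -0.6882).
q_1·v_2 = 0.2294·(-1) + 0.6882·3 + (-0.6882)·(-4) = 4.5883.
u_2 = v_2 − 4.5883·q_1 = (-2.0526, -0.1579, -0.8421).

u_2 = (-2.0526, -0.1579, -0.8421)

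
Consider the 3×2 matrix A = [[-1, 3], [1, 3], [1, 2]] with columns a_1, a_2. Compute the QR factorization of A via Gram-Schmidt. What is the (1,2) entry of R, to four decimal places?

a_1 = (-1, 1, 1); ‖a_1‖ = 1.7321, so q_1 = (-0.5774, 0.5774, 0.5774).
r_{12} = q_1·a_2 = 1.1547.

r_{12} = 1.1547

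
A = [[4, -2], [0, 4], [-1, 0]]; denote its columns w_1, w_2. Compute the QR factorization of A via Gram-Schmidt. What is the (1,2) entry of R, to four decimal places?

w_1 = (4, 0, -1); ‖w_1‖ = 4.1231, so e_1 = (0.9701, 0.0000, -0.2425).
r_{12} = e_1·w_2 = -1.9403.

r_{12} = -1.9403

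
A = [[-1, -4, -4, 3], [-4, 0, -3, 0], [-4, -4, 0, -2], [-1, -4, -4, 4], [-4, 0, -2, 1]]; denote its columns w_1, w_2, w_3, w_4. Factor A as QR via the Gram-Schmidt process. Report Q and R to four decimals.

w_1 = (-1, -4, -4, -1, -4); ‖w_1‖ = 7.0711, so q_1 = (-0.1414, -0.5657, -0.5657, -0.1414, -0.5657).
q_1·w_2 = (-0.1414)·(-4) + (-0.5657)·0 + (-0.5657)·(-4) + (-0.1414)·(-4) + (-0.5657)·0 = 3.3941.
u_2 = w_2 − 3.3941·q_1 = (-3.5200, 1.9200, -2.0800, -3.5200, 1.9200).
‖u_2‖ = 6.0399, so q_2 = (-0.5828, 0.3179, -0.3444, -0.5828, 0.3179).
q_1·w_3 = (-0.1414)·(-4) + (-0.5657)·(-3) + (-0.5657)·0 + (-0.1414)·(-4) + (-0.5657)·(-2) = 3.9598; q_2·w_3 = (-0.5828)·(-4) + 0.3179·(-3) + (-0.3444)·0 + (-0.5828)·(-4) + 0.3179·(-2) = 3.0729.
u_3 = w_3 − 3.9598·q_1 − 3.0729·q_2 = (-1.6491, -1.7368, 3.2982, -1.6491, -0.7368).
‖u_3‖ = 4.4584, so q_3 = (-0.3699, -0.3896, 0.7398, -0.3699, -0.1653).
q_1·w_4 = (-0.1414)·3 + (-0.5657)·0 + (-0.5657)·(-2) + (-0.1414)·4 + (-0.5657)·1 = -0.4243; q_2·w_4 = (-0.5828)·3 + 0.3179·0 + (-0.3444)·(-2) + (-0.5828)·4 + 0.3179·1 = -3.0729; q_3·w_4 = (-0.3699)·3 + (-0.3896)·0 + 0.7398·(-2) + (-0.3699)·4 + (-0.1653)·1 = -4.2341.
u_4 = w_4 + 0.4243·q_1 + 3.0729·q_2 + 4.2341·q_3 = (-0.4170, -0.9126, -0.1659, 0.5830, 1.0371).
‖u_4‖ = 1.5651, so q_4 = (-0.2665, -0.5831, -0.1060, 0.3725, 0.6626).

Q = [[-0.1414, -0.5828, -0.3699, -0.2665], [-0.5657, 0.3179, -0.3896, -0.5831], [-0.5657, -0.3444, 0.7398, -0.1060], [-0.1414, -0.5828, -0.3699, 0.3725], [-0.5657, 0.3179, -0.1653, 0.6626]], R = [[7.0711, 3.3941, 3.9598, -0.4243], [0.0000, 6.0399, 3.0729, -3.0729], [0.0000, 0.0000, 4.4584, -4.2341], [0.0000, 0.0000, 0.0000, 1.5651]]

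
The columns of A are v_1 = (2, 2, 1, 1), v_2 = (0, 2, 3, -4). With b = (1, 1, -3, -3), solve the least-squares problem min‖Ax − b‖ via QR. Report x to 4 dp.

v_1 = (2, 2, 1, 1); ‖v_1‖ = 3.1623, so q_1 = (0.6325, 0.6325, 0.3162, 0.3162).
q_1·v_2 = 0.6325·0 + 0.6325·2 + 0.3162·3 + 0.3162·(-4) = 0.9487.
u_2 = v_2 − 0.9487·q_1 = (-0.6000, 1.4000, 2.7000, -4.3000).
‖u_2‖ = 5.3009, so q_2 = (-0.1132, 0.2641, 0.5093, -0.8112).
Qᵀb = (-0.6325, 1.0564).
Back-substitute: x_2 = 1.0564/5.3009 = 0.1993.
x_1 = (-0.6325 − 0.9487·0.1993)/3.1623 = -0.2598.

x = (-0.2598, 0.1993)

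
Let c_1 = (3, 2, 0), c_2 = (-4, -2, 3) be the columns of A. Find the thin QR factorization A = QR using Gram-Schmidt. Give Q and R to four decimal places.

c_1 = (3, 2, 0); ‖c_1‖ = 3.6056, so q_1 = (0.8321, 0.5547, 0.0000).
q_1·c_2 = 0.8321·(-4) + 0.5547·(-2) + 0.0000·3 = -4.4376.
u_2 = c_2 + 4.4376·q_1 = (-0.3077, 0.4615, 3.0000).
‖u_2‖ = 3.0509, so q_2 = (-0.1009, 0.1513, 0.9833).

Q = [[0.8321, -0.1009], [0.5547, 0.1513], [0.0000, 0.9833]], R = [[3.6056, -4.4376], [0.0000, 3.0509]]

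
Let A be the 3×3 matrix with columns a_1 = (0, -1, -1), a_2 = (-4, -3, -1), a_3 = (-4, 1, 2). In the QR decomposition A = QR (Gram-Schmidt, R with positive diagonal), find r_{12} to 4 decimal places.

r_{12} = 2.8284

q_1 = a_1/‖a_1‖ = (0, -1, -1)/1.4142 = (0.0000, -0.7071, -0.7071).
r_{12} = q_1·a_2 = 2.8284.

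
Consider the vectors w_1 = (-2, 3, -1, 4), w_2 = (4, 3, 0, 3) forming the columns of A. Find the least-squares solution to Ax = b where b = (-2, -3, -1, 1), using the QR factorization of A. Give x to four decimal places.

w_1 = (-2, 3, -1, 4); ‖w_1‖ = 5.4772, so q_1 = (-0.3651, 0.5477, -0.1826, 0.7303).
q_1·w_2 = (-0.3651)·4 + 0.5477·3 + (-0.1826)·0 + 0.7303·3 = 2.3735.
u_2 = w_2 − 2.3735·q_1 = (4.8667, 1.7000, 0.4333, 1.2667).
‖u_2‖ = 5.3260, so q_2 = (0.9138, 0.3192, 0.0814, 0.2378).
Qᵀb = (0.0000, -2.6286).
Back-substitute: x_2 = -2.6286/5.3260 = -0.4935.
x_1 = (0.0000 − 2.3735·(-0.4935))/5.4772 = 0.2139.

x = (0.2139, -0.4935)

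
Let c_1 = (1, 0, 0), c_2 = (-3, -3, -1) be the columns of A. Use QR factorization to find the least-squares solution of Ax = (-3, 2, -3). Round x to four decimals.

c_1 = (1, 0, 0); ‖c_1‖ = 1.0000, so e_1 = (1.0000, 0.0000, 0.0000).
e_1·c_2 = 1.0000·(-3) + 0.0000·(-3) + 0.0000·(-1) = -3.0000.
u_2 = c_2 + 3.0000·e_1 = (0.0000, -3.0000, -1.0000).
‖u_2‖ = 3.1623, so e_2 = (0.0000, -0.9487, -0.3162).
Qᵀb = (-3.0000, -0.9487).
Back-substitute: x_2 = -0.9487/3.1623 = -0.3000.
x_1 = (-3.0000 + 3.0000·(-0.3000))/1.0000 = -3.9000.

x = (-3.9000, -0.3000)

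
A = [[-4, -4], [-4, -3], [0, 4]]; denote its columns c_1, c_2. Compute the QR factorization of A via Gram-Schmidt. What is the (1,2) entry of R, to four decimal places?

c_1 = (-4, -4, 0); ‖c_1‖ = 5.6569, so q_1 = (-0.7071, -0.7071, 0.0000).
r_{12} = q_1·c_2 = 4.9497.

r_{12} = 4.9497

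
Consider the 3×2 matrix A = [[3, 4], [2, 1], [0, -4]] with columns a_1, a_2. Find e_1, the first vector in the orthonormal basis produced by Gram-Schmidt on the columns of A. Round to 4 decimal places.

e_1 = (0.8321, 0.5547, 0.0000)

a_1 = (3, 2, 0); ‖a_1‖ = 3.6056, so e_1 = (0.8321, 0.5547, 0.0000).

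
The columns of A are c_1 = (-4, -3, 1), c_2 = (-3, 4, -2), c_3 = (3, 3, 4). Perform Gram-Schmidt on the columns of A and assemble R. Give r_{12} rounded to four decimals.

e_1 = c_1/‖c_1‖ = (-4, -3, 1)/5.0990 = (-0.7845, -0.5883, 0.1961).
r_{12} = e_1·c_2 = -0.3922.

r_{12} = -0.3922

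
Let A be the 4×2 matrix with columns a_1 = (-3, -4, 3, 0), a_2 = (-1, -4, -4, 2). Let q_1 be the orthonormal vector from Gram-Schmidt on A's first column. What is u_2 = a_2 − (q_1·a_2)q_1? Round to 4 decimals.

a_1 = (-3, -4, 3, 0); ‖a_1‖ = 5.8310, so q_1 = (-0.5145, -0.6860, 0.5145, 0.0000).
q_1·a_2 = (-0.5145)·(-1) + (-0.6860)·(-4) + 0.5145·(-4) + 0.0000·2 = 1.2005.
u_2 = a_2 − 1.2005·q_1 = (-0.3824, -3.1765, -4.6176, 2.0000).

u_2 = (-0.3824, -3.1765, -4.6176, 2.0000)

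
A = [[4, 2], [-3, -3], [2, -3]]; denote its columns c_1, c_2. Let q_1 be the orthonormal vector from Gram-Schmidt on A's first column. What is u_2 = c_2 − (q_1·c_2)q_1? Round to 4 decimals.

c_1 = (4, -3, 2); ‖c_1‖ = 5.3852, so q_1 = (0.7428, -0.5571, 0.3714).
q_1·c_2 = 0.7428·2 + (-0.5571)·(-3) + 0.3714·(-3) = 2.0426.
u_2 = c_2 − 2.0426·q_1 = (0.4828, -1.8621, -3.7586).

u_2 = (0.4828, -1.8621, -3.7586)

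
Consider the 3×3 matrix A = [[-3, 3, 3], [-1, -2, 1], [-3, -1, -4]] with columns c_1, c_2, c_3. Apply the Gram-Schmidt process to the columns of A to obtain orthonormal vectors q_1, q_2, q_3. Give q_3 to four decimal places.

q_1 = c_1/‖c_1‖ = (-3, -1, -3)/4.3589 = (-0.6882, -0.2294, -0.6882).
r_{12} = q_1·c_2 = -0.9177.
u_2 = c_2 + 0.9177·q_1 = (2.3684, -2.2105, -1.6316).
‖u_2‖ = 3.6274, so q_2 = (0.6529, -0.6094, -0.4498).
r_{13} = q_1·c_3 = 0.4588; r_{23} = q_2·c_3 = 3.1486.
u_3 = c_3 − 0.4588·q_1 − 3.1486·q_2 = (1.2600, 3.0240, -2.2680).
‖u_3‖ = 3.9845, so q_3 = (0.3162, 0.7589, -0.5692).

q_3 = (0.3162, 0.7589, -0.5692)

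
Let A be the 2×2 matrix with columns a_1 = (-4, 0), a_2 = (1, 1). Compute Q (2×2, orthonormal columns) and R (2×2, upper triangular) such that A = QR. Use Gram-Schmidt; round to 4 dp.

a_1 = (-4, 0); ‖a_1‖ = 4.0000, so e_1 = (-1.0000, 0.0000).
e_1·a_2 = (-1.0000)·1 + 0.0000·1 = -1.0000.
u_2 = a_2 + 1.0000·e_1 = (0.0000, 1.0000).
‖u_2‖ = 1.0000, so e_2 = (0.0000, 1.0000).

Q = [[-1.0000, 0.0000], [0.0000, 1.0000]], R = [[4.0000, -1.0000], [0.0000, 1.0000]]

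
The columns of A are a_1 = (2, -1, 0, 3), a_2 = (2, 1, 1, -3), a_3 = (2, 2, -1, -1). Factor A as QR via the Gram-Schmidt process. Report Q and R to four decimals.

e_1 = a_1/‖a_1‖ = (2, -1, 0, 3)/3.7417 = (0.5345, -0.2673, 0.0000, 0.8018).
r_{12} = e_1·a_2 = -1.6036.
u_2 = a_2 + 1.6036·e_1 = (2.8571, 0.5714, 1.0000, -1.7143).
‖u_2‖ = 3.5254, so e_2 = (0.8104, 0.1621, 0.2837, -0.4863).
r_{13} = e_1·a_3 = -0.2673; r_{23} = e_2·a_3 = 2.1477.
u_3 = a_3 + 0.2673·e_1 − 2.1477·e_2 = (0.4023, 1.5805, -1.6092, 0.2586).
‖u_3‖ = 2.3057, so e_3 = (0.1745, 0.6855, -0.6979, 0.1122).

Q = [[0.5345, 0.8104, 0.1745], [-0.2673, 0.1621, 0.6855], [0.0000, 0.2837, -0.6979], [0.8018, -0.4863, 0.1122]], R = [[3.7417, -1.6036, -0.2673], [0.0000, 3.5254, 2.1477], [0.0000, 0.0000, 2.3057]]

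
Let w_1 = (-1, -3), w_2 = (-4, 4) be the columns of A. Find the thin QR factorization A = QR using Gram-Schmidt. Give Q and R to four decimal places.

w_1 = (-1, -3); ‖w_1‖ = 3.1623, so e_1 = (-0.3162, -0.9487).
e_1·w_2 = (-0.3162)·(-4) + (-0.9487)·4 = -2.5298.
u_2 = w_2 + 2.5298·e_1 = (-4.8000, 1.6000).
‖u_2‖ = 5.0596, so e_2 = (-0.9487, 0.3162).

Q = [[-0.3162, -0.9487], [-0.9487, 0.3162]], R = [[3.1623, -2.5298], [0.0000, 5.0596]]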